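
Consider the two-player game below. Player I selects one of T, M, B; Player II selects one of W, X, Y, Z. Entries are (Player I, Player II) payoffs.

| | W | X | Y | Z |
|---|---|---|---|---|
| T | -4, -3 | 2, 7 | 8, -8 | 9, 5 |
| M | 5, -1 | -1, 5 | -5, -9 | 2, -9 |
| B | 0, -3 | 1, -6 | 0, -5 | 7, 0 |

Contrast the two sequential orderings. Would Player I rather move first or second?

first

If Player I leads: Player II's best replies are T→X, M→X, B→Z; Player I's induced payoffs 2, -1, 7; outcome (B, Z), payoffs (7, 0).
If Player II leads: Player I's best replies are W→M, X→T, Y→T, Z→T; Player II's induced payoffs -1, 7, -8, 5; outcome (T, X), payoffs (2, 7).
Player I gets 7 moving first and 2 moving second, so Player I prefers to move first.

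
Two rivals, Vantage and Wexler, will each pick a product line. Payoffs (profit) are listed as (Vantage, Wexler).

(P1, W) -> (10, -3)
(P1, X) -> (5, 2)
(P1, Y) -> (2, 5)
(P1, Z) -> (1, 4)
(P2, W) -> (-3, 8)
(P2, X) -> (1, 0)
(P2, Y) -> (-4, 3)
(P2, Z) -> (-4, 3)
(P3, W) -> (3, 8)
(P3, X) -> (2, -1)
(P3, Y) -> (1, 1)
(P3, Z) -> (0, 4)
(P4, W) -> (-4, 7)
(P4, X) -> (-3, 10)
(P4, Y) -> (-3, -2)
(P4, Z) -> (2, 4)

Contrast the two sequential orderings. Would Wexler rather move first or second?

If Vantage leads: Wexler's best replies are P1→Y, P2→W, P3→W, P4→X; Vantage's induced payoffs 2, -3, 3, -3; outcome (P3, W), payoffs (3, 8).
If Wexler leads: Vantage's best replies are W→P1, X→P1, Y→P1, Z→P4; Wexler's induced payoffs -3, 2, 5, 4; outcome (P1, Y), payoffs (2, 5).
Wexler gets 5 moving first and 8 moving second, so Wexler prefers to move second.

second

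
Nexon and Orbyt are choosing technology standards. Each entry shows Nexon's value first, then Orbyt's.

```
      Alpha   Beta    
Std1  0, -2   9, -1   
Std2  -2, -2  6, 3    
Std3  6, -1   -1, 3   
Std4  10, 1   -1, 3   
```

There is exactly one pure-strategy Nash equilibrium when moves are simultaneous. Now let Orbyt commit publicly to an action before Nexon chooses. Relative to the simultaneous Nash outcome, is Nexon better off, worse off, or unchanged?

better off

Nexon best-responds to each possible Orbyt move:
- Alpha: Nexon compares 0, -2, 6, 10 and picks Std4; Orbyt would get 1.
- Beta: Nexon compares 9, 6, -1, -1 and picks Std1; Orbyt would get -1.
Orbyt's induced payoffs are 1, -1, so Orbyt commits to Alpha. Subgame-perfect outcome: (Std4, Alpha) with payoffs (10, 1).
For the simultaneous game, intersect best replies.
Nexon's best replies: Alpha→Std4; Beta→Std1.
Orbyt's best replies: Std1→Beta; Std2→Beta; Std3→Beta; Std4→Beta.
The unique mutual best reply is (Std1, Beta), giving (9, -1).
Nexon earns 10 sequentially versus 9 at the Nash outcome: better off.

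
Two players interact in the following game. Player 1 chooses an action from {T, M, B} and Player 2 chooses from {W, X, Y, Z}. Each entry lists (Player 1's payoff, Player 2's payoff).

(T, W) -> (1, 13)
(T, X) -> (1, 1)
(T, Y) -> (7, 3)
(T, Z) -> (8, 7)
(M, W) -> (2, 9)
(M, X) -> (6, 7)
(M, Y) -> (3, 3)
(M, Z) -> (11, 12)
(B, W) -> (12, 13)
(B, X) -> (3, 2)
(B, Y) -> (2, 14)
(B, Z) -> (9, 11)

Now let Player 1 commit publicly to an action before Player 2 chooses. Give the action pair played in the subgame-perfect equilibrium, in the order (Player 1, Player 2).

Player 2 best-responds to each possible Player 1 move:
- T → Player 2 plays W (best of 13, 1, 3, 7); Player 1 gets 1.
- M → Player 2 plays Z (best of 9, 7, 3, 12); Player 1 gets 11.
- B → Player 2 plays Y (best of 13, 2, 14, 11); Player 1 gets 2.
Maximizing over 1, 11, 2, Player 1 chooses M. Subgame-perfect outcome: (M, Z) with payoffs (11, 12).

(M, Z)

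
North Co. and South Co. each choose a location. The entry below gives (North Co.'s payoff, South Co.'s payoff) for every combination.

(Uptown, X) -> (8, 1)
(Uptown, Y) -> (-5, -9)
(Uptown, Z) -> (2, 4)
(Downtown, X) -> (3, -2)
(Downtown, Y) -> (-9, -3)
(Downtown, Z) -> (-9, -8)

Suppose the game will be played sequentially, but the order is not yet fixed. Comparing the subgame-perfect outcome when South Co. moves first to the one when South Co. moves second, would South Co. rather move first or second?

If North Co. leads: South Co.'s best replies are Uptown→Z, Downtown→X; North Co.'s induced payoffs 2, 3; outcome (Downtown, X), payoffs (3, -2).
If South Co. leads: North Co.'s best replies are X→Uptown, Y→Uptown, Z→Uptown; South Co.'s induced payoffs 1, -9, 4; outcome (Uptown, Z), payoffs (2, 4).
South Co. gets 4 moving first and -2 moving second, so South Co. prefers to move first.

first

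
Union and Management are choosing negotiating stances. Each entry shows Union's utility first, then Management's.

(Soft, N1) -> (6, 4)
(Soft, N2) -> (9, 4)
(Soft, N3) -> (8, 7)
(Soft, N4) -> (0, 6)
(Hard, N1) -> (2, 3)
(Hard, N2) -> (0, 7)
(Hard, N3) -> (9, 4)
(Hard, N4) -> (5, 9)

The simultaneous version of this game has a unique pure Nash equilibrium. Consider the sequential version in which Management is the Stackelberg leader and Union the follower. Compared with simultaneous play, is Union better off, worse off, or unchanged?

unchanged

Union best-responds to each possible Management move:
- N1 → Union plays Soft (best of 6, 2); Management gets 4.
- N2 → Union plays Soft (best of 9, 0); Management gets 4.
- N3 → Union plays Hard (best of 8, 9); Management gets 4.
- N4 → Union plays Hard (best of 0, 5); Management gets 9.
Among 4, 4, 4, 9, the best is 9 at N4. Subgame-perfect outcome: (Hard, N4) with payoffs (5, 9).
Under simultaneous play:
Union's best replies: N1→Soft; N2→Soft; N3→Hard; N4→Hard.
Management's best replies: Soft→N3; Hard→N4.
The unique mutual best reply is (Hard, N4), giving (5, 9).
Union earns 5 sequentially versus 5 at the Nash outcome: unchanged.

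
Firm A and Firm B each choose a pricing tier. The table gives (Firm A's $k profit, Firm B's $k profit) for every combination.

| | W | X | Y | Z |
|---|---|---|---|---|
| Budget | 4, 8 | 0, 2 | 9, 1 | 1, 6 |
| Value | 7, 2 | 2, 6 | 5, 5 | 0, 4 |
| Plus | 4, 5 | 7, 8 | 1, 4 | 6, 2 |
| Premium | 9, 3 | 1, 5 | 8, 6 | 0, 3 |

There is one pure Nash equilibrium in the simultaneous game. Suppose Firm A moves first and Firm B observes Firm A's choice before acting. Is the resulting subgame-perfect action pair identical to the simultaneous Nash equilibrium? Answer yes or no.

Solve by backward induction (Firm A leads).
- Budget: BR = W, leader payoff 4.
- Value: BR = X, leader payoff 2.
- Plus: BR = X, leader payoff 7.
- Premium: BR = Y, leader payoff 8.
Maximizing over 4, 2, 7, 8, Firm A chooses Premium. Subgame-perfect outcome: (Premium, Y) with payoffs (8, 6).
Under simultaneous play:
Firm A's best replies: W→Premium; X→Plus; Y→Budget; Z→Plus.
Firm B's best replies: Budget→W; Value→X; Plus→X; Premium→Y.
Only (Plus, X) has each player best-responding; Nash payoffs (7, 8).
Sequential outcome (Premium, Y) differs from the Nash profile (Plus, X).

no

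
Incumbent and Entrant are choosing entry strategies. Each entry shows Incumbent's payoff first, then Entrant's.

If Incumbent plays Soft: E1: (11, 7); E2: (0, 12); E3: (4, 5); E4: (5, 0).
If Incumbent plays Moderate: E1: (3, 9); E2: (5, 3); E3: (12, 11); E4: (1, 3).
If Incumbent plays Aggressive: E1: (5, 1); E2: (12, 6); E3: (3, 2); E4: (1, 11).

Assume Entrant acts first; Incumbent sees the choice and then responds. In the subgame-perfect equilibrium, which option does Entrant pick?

Solve by backward induction (Entrant leads).
- E1: BR = Soft, leader payoff 7.
- E2: BR = Aggressive, leader payoff 6.
- E3: BR = Moderate, leader payoff 11.
- E4: BR = Soft, leader payoff 0.
Maximizing over 7, 6, 11, 0, Entrant chooses E3. Subgame-perfect outcome: (Moderate, E3) with payoffs (12, 11).

E3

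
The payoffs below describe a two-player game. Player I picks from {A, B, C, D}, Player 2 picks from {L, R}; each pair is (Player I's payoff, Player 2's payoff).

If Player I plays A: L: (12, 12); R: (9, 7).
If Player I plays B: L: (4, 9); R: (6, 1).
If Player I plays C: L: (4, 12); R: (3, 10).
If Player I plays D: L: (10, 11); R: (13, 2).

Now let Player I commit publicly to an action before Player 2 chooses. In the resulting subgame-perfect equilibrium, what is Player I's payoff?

12

Solve by backward induction (Player I leads).
- A: BR = L, leader payoff 12.
- B: BR = L, leader payoff 4.
- C: BR = L, leader payoff 4.
- D: BR = L, leader payoff 10.
Maximizing over 12, 4, 4, 10, Player I chooses A. Subgame-perfect outcome: (A, L) with payoffs (12, 12).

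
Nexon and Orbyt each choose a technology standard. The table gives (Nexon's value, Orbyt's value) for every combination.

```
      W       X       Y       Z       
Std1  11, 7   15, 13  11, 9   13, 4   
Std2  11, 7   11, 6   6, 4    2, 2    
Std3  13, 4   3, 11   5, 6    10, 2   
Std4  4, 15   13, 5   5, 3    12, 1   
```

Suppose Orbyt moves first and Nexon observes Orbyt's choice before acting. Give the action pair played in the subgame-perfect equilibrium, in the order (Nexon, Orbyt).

Work backward from Nexon's decision.
- W: BR = Std3, leader payoff 4.
- X: BR = Std1, leader payoff 13.
- Y: BR = Std1, leader payoff 9.
- Z: BR = Std1, leader payoff 4.
Among 4, 13, 9, 4, the best is 13 at X. Subgame-perfect outcome: (Std1, X) with payoffs (15, 13).

(Std1, X)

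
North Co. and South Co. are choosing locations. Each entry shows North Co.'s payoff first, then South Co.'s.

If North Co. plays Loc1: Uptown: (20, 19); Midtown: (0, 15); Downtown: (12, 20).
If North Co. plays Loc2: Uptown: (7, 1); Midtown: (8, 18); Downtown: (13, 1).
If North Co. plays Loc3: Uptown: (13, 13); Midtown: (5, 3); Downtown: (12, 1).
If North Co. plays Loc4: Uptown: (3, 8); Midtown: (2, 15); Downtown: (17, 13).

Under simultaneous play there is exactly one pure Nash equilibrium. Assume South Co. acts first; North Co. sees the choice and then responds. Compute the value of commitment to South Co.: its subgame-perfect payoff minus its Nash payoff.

North Co. best-responds to each possible South Co. move:
- Uptown: North Co. compares 20, 7, 13, 3 and picks Loc1; South Co. would get 19.
- Midtown: North Co. compares 0, 8, 5, 2 and picks Loc2; South Co. would get 18.
- Downtown: North Co. compares 12, 13, 12, 17 and picks Loc4; South Co. would get 13.
South Co.'s induced payoffs are 19, 18, 13, so South Co. commits to Uptown. Subgame-perfect outcome: (Loc1, Uptown) with payoffs (20, 19).
Now find the simultaneous Nash equilibrium.
North Co.'s best replies: Uptown→Loc1; Midtown→Loc2; Downtown→Loc4.
South Co.'s best replies: Loc1→Downtown; Loc2→Midtown; Loc3→Uptown; Loc4→Midtown.
Only (Loc2, Midtown) has each player best-responding; Nash payoffs (8, 18).
South Co.'s commitment gain: 19 − 18 = 1.

1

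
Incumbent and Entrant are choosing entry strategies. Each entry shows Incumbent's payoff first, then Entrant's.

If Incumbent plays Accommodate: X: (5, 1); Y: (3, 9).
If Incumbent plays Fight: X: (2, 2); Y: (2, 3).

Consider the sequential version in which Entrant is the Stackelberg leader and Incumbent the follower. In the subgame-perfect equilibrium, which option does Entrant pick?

Y

Work backward from Incumbent's decision.
- X: Incumbent compares 5, 2 and picks Accommodate; Entrant would get 1.
- Y: Incumbent compares 3, 2 and picks Accommodate; Entrant would get 9.
Maximizing over 1, 9, Entrant chooses Y. Subgame-perfect outcome: (Accommodate, Y) with payoffs (3, 9).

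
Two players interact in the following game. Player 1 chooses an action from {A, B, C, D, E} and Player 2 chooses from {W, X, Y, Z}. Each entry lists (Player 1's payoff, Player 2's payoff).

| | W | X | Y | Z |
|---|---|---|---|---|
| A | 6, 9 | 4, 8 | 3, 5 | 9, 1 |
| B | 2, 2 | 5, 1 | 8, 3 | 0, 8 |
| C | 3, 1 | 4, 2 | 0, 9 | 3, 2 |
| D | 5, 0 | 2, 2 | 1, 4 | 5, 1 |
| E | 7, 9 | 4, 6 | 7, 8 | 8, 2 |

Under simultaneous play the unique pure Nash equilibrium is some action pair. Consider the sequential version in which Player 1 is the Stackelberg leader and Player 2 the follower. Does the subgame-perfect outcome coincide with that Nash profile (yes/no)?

yes

Backward induction with Player 1 moving first.
- A: BR = W, leader payoff 6.
- B: BR = Z, leader payoff 0.
- C: BR = Y, leader payoff 0.
- D: BR = Y, leader payoff 1.
- E: BR = W, leader payoff 7.
Player 1's induced payoffs are 6, 0, 0, 1, 7, so Player 1 commits to E. Subgame-perfect outcome: (E, W) with payoffs (7, 9).
Now find the simultaneous Nash equilibrium.
Player 1's best replies: W→E; X→B; Y→B; Z→A.
Player 2's best replies: A→W; B→Z; C→Y; D→Y; E→W.
The unique mutual best reply is (E, W), giving (7, 9).
Sequential outcome (E, W) coincides with the Nash profile (E, W).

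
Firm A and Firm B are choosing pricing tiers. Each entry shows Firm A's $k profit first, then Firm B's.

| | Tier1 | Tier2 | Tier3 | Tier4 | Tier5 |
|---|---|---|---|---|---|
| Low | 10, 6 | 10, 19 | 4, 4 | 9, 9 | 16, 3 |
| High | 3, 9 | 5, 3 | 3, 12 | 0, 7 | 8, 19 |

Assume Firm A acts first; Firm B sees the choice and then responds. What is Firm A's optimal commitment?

Low

Firm B best-responds to each possible Firm A move:
- Low: BR = Tier2, leader payoff 10.
- High: BR = Tier5, leader payoff 8.
Maximizing over 10, 8, Firm A chooses Low. Subgame-perfect outcome: (Low, Tier2) with payoffs (10, 19).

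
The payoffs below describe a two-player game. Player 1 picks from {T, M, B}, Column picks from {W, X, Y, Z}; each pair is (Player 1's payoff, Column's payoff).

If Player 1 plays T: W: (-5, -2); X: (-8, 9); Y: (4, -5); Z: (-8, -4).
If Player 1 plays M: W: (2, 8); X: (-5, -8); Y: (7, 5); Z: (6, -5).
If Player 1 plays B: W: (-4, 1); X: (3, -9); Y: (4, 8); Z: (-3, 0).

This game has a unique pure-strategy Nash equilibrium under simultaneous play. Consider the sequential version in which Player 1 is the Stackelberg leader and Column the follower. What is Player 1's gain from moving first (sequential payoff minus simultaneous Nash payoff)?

Solve by backward induction (Player 1 leads).
- T: BR = X, leader payoff -8.
- M: BR = W, leader payoff 2.
- B: BR = Y, leader payoff 4.
Player 1's induced payoffs are -8, 2, 4, so Player 1 commits to B. Subgame-perfect outcome: (B, Y) with payoffs (4, 8).
For the simultaneous game, intersect best replies.
Player 1's best replies: W→M; X→B; Y→M; Z→M.
Column's best replies: T→X; M→W; B→Y.
The unique mutual best reply is (M, W), giving (2, 8).
Player 1's commitment gain: 4 − 2 = 2.

2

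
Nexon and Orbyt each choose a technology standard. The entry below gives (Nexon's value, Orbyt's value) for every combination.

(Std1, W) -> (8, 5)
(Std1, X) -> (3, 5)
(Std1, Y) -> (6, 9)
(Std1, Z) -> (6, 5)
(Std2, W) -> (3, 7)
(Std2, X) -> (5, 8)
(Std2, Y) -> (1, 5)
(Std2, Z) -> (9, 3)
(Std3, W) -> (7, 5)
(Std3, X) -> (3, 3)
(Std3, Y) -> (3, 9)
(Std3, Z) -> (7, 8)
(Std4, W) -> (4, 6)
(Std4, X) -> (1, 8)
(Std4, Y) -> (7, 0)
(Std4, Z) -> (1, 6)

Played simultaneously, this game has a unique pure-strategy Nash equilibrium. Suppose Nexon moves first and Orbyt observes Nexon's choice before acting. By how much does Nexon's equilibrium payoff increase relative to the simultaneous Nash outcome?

Backward induction with Nexon moving first.
- Std1 → Orbyt plays Y (best of 5, 5, 9, 5); Nexon gets 6.
- Std2 → Orbyt plays X (best of 7, 8, 5, 3); Nexon gets 5.
- Std3 → Orbyt plays Y (best of 5, 3, 9, 8); Nexon gets 3.
- Std4 → Orbyt plays X (best of 6, 8, 0, 6); Nexon gets 1.
Maximizing over 6, 5, 3, 1, Nexon chooses Std1. Subgame-perfect outcome: (Std1, Y) with payoffs (6, 9).
For the simultaneous game, intersect best replies.
Nexon's best replies: W→Std1; X→Std2; Y→Std4; Z→Std2.
Orbyt's best replies: Std1→Y; Std2→X; Std3→Y; Std4→X.
The unique mutual best reply is (Std2, X), giving (5, 8).
Nexon's commitment gain: 6 − 5 = 1.

1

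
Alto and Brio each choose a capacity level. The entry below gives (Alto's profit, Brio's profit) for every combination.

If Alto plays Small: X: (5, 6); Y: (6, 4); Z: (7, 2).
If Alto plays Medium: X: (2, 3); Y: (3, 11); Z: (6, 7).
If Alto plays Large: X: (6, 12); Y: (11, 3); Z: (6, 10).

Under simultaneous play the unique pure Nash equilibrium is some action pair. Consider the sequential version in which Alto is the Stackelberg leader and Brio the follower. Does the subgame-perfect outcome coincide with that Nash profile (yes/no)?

Brio best-responds to each possible Alto move:
- Small → Brio plays X (best of 6, 4, 2); Alto gets 5.
- Medium → Brio plays Y (best of 3, 11, 7); Alto gets 3.
- Large → Brio plays X (best of 12, 3, 10); Alto gets 6.
Among 5, 3, 6, the best is 6 at Large. Subgame-perfect outcome: (Large, X) with payoffs (6, 12).
Under simultaneous play:
Alto's best replies: X→Large; Y→Large; Z→Small.
Brio's best replies: Small→X; Medium→Y; Large→X.
The unique mutual best reply is (Large, X), giving (6, 12).
Sequential outcome (Large, X) coincides with the Nash profile (Large, X).

yes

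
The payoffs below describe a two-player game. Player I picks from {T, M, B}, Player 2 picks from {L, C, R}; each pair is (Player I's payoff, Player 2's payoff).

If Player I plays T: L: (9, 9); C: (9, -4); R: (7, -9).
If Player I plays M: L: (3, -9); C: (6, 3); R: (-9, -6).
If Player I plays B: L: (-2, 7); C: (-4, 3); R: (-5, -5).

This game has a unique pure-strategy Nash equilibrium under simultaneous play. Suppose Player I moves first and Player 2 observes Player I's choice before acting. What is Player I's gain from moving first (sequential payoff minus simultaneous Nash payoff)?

Backward induction with Player I moving first.
- T → Player 2 plays L (best of 9, -4, -9); Player I gets 9.
- M → Player 2 plays C (best of -9, 3, -6); Player I gets 6.
- B → Player 2 plays L (best of 7, 3, -5); Player I gets -2.
Player I's induced payoffs are 9, 6, -2, so Player I commits to T. Subgame-perfect outcome: (T, L) with payoffs (9, 9).
For the simultaneous game, intersect best replies.
Player I's best replies: L→T; C→T; R→T.
Player 2's best replies: T→L; M→C; B→L.
Only (T, L) has each player best-responding; Nash payoffs (9, 9).
Player I's commitment gain: 9 − 9 = 0.

0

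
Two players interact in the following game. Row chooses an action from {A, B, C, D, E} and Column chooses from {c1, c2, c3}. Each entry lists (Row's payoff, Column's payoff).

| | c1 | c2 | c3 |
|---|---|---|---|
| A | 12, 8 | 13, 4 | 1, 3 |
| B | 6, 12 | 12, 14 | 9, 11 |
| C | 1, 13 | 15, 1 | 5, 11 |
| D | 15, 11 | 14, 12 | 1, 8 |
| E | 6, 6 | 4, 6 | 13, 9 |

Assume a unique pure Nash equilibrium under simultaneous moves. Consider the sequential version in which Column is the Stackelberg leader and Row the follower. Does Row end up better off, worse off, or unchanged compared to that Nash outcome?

Solve by backward induction (Column leads).
- c1: BR = D, leader payoff 11.
- c2: BR = C, leader payoff 1.
- c3: BR = E, leader payoff 9.
Maximizing over 11, 1, 9, Column chooses c1. Subgame-perfect outcome: (D, c1) with payoffs (15, 11).
Now find the simultaneous Nash equilibrium.
Row's best replies: c1→D; c2→C; c3→E.
Column's best replies: A→c1; B→c2; C→c1; D→c2; E→c3.
The unique mutual best reply is (E, c3), giving (13, 9).
Row earns 15 sequentially versus 13 at the Nash outcome: better off.

better off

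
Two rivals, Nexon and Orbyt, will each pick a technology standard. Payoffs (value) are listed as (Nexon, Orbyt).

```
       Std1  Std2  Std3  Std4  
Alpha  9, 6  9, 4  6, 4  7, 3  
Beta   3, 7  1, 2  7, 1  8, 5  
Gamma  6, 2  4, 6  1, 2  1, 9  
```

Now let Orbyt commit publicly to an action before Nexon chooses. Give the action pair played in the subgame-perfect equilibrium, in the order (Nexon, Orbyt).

(Alpha, Std1)

Nexon best-responds to each possible Orbyt move:
- Std1: Nexon compares 9, 3, 6 and picks Alpha; Orbyt would get 6.
- Std2: Nexon compares 9, 1, 4 and picks Alpha; Orbyt would get 4.
- Std3: Nexon compares 6, 7, 1 and picks Beta; Orbyt would get 1.
- Std4: Nexon compares 7, 8, 1 and picks Beta; Orbyt would get 5.
Orbyt's induced payoffs are 6, 4, 1, 5, so Orbyt commits to Std1. Subgame-perfect outcome: (Alpha, Std1) with payoffs (9, 6).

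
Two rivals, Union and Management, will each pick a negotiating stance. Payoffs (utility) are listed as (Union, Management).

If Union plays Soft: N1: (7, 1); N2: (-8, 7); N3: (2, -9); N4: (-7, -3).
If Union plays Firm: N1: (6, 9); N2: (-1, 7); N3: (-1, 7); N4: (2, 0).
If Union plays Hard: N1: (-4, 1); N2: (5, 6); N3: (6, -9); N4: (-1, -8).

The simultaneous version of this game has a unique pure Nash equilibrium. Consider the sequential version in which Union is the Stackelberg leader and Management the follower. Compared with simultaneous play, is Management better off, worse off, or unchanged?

better off

Management best-responds to each possible Union move:
- Soft → Management plays N2 (best of 1, 7, -9, -3); Union gets -8.
- Firm → Management plays N1 (best of 9, 7, 7, 0); Union gets 6.
- Hard → Management plays N2 (best of 1, 6, -9, -8); Union gets 5.
Maximizing over -8, 6, 5, Union chooses Firm. Subgame-perfect outcome: (Firm, N1) with payoffs (6, 9).
Now find the simultaneous Nash equilibrium.
Union's best replies: N1→Soft; N2→Hard; N3→Hard; N4→Firm.
Management's best replies: Soft→N2; Firm→N1; Hard→N2.
Only (Hard, N2) has each player best-responding; Nash payoffs (5, 6).
Management earns 9 sequentially versus 6 at the Nash outcome: better off.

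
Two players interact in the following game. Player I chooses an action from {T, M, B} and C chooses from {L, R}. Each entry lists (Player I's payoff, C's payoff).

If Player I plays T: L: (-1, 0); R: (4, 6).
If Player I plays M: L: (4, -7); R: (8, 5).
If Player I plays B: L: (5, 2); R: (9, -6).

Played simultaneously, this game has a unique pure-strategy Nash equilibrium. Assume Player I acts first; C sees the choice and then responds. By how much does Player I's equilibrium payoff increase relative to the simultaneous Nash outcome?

3

Work backward from C's decision.
- T: BR = R, leader payoff 4.
- M: BR = R, leader payoff 8.
- B: BR = L, leader payoff 5.
Maximizing over 4, 8, 5, Player I chooses M. Subgame-perfect outcome: (M, R) with payoffs (8, 5).
For the simultaneous game, intersect best replies.
Player I's best replies: L→B; R→B.
C's best replies: T→R; M→R; B→L.
The unique mutual best reply is (B, L), giving (5, 2).
Player I's commitment gain: 8 − 5 = 3.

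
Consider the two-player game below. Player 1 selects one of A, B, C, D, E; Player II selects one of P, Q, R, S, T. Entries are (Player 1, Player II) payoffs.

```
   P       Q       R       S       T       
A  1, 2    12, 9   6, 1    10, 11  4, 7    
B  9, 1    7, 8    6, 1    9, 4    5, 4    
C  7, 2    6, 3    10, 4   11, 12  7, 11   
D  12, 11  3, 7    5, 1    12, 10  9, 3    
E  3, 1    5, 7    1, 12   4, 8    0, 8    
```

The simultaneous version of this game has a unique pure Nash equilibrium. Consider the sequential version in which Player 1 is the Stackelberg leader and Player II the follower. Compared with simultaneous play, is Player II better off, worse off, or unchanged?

Solve by backward induction (Player 1 leads).
- A: BR = S, leader payoff 10.
- B: BR = Q, leader payoff 7.
- C: BR = S, leader payoff 11.
- D: BR = P, leader payoff 12.
- E: BR = R, leader payoff 1.
Maximizing over 10, 7, 11, 12, 1, Player 1 chooses D. Subgame-perfect outcome: (D, P) with payoffs (12, 11).
Under simultaneous play:
Player 1's best replies: P→D; Q→A; R→C; S→D; T→D.
Player II's best replies: A→S; B→Q; C→S; D→P; E→R.
Only (D, P) has each player best-responding; Nash payoffs (12, 11).
Player II earns 11 sequentially versus 11 at the Nash outcome: unchanged.

unchanged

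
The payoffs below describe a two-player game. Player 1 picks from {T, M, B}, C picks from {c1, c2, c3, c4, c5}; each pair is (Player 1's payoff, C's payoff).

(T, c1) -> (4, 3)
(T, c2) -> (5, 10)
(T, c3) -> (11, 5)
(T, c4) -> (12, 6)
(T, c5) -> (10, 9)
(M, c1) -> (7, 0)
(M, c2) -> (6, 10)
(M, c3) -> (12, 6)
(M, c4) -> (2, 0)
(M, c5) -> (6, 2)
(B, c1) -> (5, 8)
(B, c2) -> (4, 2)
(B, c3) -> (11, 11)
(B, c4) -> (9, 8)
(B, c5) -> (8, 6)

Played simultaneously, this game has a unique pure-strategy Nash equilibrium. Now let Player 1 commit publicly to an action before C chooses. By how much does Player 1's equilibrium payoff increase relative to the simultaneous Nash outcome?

5

Work backward from C's decision.
- T → C plays c2 (best of 3, 10, 5, 6, 9); Player 1 gets 5.
- M → C plays c2 (best of 0, 10, 6, 0, 2); Player 1 gets 6.
- B → C plays c3 (best of 8, 2, 11, 8, 6); Player 1 gets 11.
Maximizing over 5, 6, 11, Player 1 chooses B. Subgame-perfect outcome: (B, c3) with payoffs (11, 11).
Now find the simultaneous Nash equilibrium.
Player 1's best replies: c1→M; c2→M; c3→M; c4→T; c5→T.
C's best replies: T→c2; M→c2; B→c3.
The unique mutual best reply is (M, c2), giving (6, 10).
Player 1's commitment gain: 11 − 6 = 5.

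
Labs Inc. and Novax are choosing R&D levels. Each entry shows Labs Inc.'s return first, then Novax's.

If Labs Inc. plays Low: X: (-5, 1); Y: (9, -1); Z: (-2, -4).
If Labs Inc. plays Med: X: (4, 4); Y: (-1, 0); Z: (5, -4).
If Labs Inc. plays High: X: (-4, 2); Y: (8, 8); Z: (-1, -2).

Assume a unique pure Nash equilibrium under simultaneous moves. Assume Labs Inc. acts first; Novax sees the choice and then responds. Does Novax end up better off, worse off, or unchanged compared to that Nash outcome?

Work backward from Novax's decision.
- Low: Novax compares 1, -1, -4 and picks X; Labs Inc. would get -5.
- Med: Novax compares 4, 0, -4 and picks X; Labs Inc. would get 4.
- High: Novax compares 2, 8, -2 and picks Y; Labs Inc. would get 8.
Among -5, 4, 8, the best is 8 at High. Subgame-perfect outcome: (High, Y) with payoffs (8, 8).
Under simultaneous play:
Labs Inc.'s best replies: X→Med; Y→Low; Z→Med.
Novax's best replies: Low→X; Med→X; High→Y.
The unique mutual best reply is (Med, X), giving (4, 4).
Novax earns 8 sequentially versus 4 at the Nash outcome: better off.

better off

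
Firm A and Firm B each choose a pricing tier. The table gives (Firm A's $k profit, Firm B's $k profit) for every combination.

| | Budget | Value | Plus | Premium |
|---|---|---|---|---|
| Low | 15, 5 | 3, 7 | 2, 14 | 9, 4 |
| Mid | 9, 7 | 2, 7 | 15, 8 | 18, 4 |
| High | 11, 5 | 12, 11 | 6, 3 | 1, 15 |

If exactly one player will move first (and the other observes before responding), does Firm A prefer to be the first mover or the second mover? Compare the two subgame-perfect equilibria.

first

If Firm A leads: Firm B's best replies are Low→Plus, Mid→Plus, High→Premium; Firm A's induced payoffs 2, 15, 1; outcome (Mid, Plus), payoffs (15, 8).
If Firm B leads: Firm A's best replies are Budget→Low, Value→High, Plus→Mid, Premium→Mid; Firm B's induced payoffs 5, 11, 8, 4; outcome (High, Value), payoffs (12, 11).
Firm A gets 15 moving first and 12 moving second, so Firm A prefers to move first.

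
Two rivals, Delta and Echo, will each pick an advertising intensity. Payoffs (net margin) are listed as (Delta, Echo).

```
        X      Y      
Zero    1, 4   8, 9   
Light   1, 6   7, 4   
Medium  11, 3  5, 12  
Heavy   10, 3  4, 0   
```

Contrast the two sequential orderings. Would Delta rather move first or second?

If Delta leads: Echo's best replies are Zero→Y, Light→X, Medium→Y, Heavy→X; Delta's induced payoffs 8, 1, 5, 10; outcome (Heavy, X), payoffs (10, 3).
If Echo leads: Delta's best replies are X→Medium, Y→Zero; Echo's induced payoffs 3, 9; outcome (Zero, Y), payoffs (8, 9).
Delta gets 10 moving first and 8 moving second, so Delta prefers to move first.

first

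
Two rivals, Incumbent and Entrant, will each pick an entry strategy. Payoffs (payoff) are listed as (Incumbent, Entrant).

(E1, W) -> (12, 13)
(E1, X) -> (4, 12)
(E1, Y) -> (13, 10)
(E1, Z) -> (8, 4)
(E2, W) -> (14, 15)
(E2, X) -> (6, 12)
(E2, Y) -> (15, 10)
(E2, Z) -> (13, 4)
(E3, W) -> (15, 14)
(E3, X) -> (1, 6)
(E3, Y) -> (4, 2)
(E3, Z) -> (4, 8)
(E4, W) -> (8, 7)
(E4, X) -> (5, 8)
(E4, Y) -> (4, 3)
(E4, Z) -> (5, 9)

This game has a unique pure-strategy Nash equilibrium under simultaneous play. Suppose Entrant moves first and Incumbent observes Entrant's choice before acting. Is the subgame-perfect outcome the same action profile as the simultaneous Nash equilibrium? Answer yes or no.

yes

Work backward from Incumbent's decision.
- W → Incumbent plays E3 (best of 12, 14, 15, 8); Entrant gets 14.
- X → Incumbent plays E2 (best of 4, 6, 1, 5); Entrant gets 12.
- Y → Incumbent plays E2 (best of 13, 15, 4, 4); Entrant gets 10.
- Z → Incumbent plays E2 (best of 8, 13, 4, 5); Entrant gets 4.
Entrant's induced payoffs are 14, 12, 10, 4, so Entrant commits to W. Subgame-perfect outcome: (E3, W) with payoffs (15, 14).
Under simultaneous play:
Incumbent's best replies: W→E3; X→E2; Y→E2; Z→E2.
Entrant's best replies: E1→W; E2→W; E3→W; E4→Z.
The unique mutual best reply is (E3, W), giving (15, 14).
Sequential outcome (E3, W) coincides with the Nash profile (E3, W).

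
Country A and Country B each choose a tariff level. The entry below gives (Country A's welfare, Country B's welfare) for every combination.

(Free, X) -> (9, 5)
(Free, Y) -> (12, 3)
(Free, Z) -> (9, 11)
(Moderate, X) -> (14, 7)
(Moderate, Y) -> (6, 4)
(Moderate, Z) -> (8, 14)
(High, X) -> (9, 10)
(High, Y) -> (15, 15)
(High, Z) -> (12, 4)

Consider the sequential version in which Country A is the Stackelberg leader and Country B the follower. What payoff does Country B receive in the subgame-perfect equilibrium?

Solve by backward induction (Country A leads).
- Free: BR = Z, leader payoff 9.
- Moderate: BR = Z, leader payoff 8.
- High: BR = Y, leader payoff 15.
Maximizing over 9, 8, 15, Country A chooses High. Subgame-perfect outcome: (High, Y) with payoffs (15, 15).

15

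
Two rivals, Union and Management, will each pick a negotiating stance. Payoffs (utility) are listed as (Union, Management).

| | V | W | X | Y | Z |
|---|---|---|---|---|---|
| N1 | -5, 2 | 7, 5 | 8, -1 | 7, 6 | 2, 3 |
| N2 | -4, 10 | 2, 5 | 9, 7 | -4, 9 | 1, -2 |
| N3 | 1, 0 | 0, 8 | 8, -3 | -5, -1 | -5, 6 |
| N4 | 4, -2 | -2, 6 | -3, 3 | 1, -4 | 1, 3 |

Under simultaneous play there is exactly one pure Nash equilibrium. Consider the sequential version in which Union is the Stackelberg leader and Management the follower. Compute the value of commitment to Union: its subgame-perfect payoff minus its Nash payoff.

Backward induction with Union moving first.
- N1: Management compares 2, 5, -1, 6, 3 and picks Y; Union would get 7.
- N2: Management compares 10, 5, 7, 9, -2 and picks V; Union would get -4.
- N3: Management compares 0, 8, -3, -1, 6 and picks W; Union would get 0.
- N4: Management compares -2, 6, 3, -4, 3 and picks W; Union would get -2.
Among 7, -4, 0, -2, the best is 7 at N1. Subgame-perfect outcome: (N1, Y) with payoffs (7, 6).
For the simultaneous game, intersect best replies.
Union's best replies: V→N4; W→N1; X→N2; Y→N1; Z→N1.
Management's best replies: N1→Y; N2→V; N3→W; N4→W.
Only (N1, Y) has each player best-responding; Nash payoffs (7, 6).
Union's commitment gain: 7 − 7 = 0.

0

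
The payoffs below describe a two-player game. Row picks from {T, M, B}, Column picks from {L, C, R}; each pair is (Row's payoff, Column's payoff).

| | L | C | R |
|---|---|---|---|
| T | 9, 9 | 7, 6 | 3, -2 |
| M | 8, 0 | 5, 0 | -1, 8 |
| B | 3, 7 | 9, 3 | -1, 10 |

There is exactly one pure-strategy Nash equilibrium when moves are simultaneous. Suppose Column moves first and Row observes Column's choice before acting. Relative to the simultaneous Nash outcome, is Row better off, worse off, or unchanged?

unchanged

Row best-responds to each possible Column move:
- L: BR = T, leader payoff 9.
- C: BR = B, leader payoff 3.
- R: BR = T, leader payoff -2.
Maximizing over 9, 3, -2, Column chooses L. Subgame-perfect outcome: (T, L) with payoffs (9, 9).
Now find the simultaneous Nash equilibrium.
Row's best replies: L→T; C→B; R→T.
Column's best replies: T→L; M→R; B→R.
Only (T, L) has each player best-responding; Nash payoffs (9, 9).
Row earns 9 sequentially versus 9 at the Nash outcome: unchanged.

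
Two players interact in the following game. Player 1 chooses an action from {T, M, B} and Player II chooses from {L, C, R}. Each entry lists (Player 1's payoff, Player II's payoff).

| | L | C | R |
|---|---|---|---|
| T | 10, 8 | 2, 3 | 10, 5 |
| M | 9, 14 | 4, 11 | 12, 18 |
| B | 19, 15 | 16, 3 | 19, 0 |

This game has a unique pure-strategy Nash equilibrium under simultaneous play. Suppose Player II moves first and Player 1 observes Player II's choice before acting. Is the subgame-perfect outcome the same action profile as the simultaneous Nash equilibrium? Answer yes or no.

yes

Work backward from Player 1's decision.
- L → Player 1 plays B (best of 10, 9, 19); Player II gets 15.
- C → Player 1 plays B (best of 2, 4, 16); Player II gets 3.
- R → Player 1 plays B (best of 10, 12, 19); Player II gets 0.
Maximizing over 15, 3, 0, Player II chooses L. Subgame-perfect outcome: (B, L) with payoffs (19, 15).
Under simultaneous play:
Player 1's best replies: L→B; C→B; R→B.
Player II's best replies: T→L; M→R; B→L.
The unique mutual best reply is (B, L), giving (19, 15).
Sequential outcome (B, L) coincides with the Nash profile (B, L).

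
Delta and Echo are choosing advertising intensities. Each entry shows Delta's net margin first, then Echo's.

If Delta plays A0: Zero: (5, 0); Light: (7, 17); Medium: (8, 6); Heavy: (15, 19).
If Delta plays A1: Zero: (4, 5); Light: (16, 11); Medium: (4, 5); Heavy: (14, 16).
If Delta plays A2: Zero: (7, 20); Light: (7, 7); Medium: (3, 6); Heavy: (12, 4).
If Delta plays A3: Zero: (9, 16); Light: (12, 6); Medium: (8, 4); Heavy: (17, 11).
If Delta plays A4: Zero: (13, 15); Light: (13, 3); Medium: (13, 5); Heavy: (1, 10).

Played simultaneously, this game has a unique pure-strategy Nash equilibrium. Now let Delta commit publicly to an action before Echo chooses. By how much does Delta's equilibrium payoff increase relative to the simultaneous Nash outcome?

2

Backward induction with Delta moving first.
- A0: BR = Heavy, leader payoff 15.
- A1: BR = Heavy, leader payoff 14.
- A2: BR = Zero, leader payoff 7.
- A3: BR = Zero, leader payoff 9.
- A4: BR = Zero, leader payoff 13.
Delta's induced payoffs are 15, 14, 7, 9, 13, so Delta commits to A0. Subgame-perfect outcome: (A0, Heavy) with payoffs (15, 19).
Now find the simultaneous Nash equilibrium.
Delta's best replies: Zero→A4; Light→A1; Medium→A4; Heavy→A3.
Echo's best replies: A0→Heavy; A1→Heavy; A2→Zero; A3→Zero; A4→Zero.
Only (A4, Zero) has each player best-responding; Nash payoffs (13, 15).
Delta's commitment gain: 15 − 13 = 2.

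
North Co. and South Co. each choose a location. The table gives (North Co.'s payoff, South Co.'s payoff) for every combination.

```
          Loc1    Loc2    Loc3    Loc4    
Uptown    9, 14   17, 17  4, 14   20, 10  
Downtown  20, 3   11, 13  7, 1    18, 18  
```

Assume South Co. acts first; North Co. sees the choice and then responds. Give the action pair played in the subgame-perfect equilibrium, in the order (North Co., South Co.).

(Uptown, Loc2)

North Co. best-responds to each possible South Co. move:
- Loc1: North Co. compares 9, 20 and picks Downtown; South Co. would get 3.
- Loc2: North Co. compares 17, 11 and picks Uptown; South Co. would get 17.
- Loc3: North Co. compares 4, 7 and picks Downtown; South Co. would get 1.
- Loc4: North Co. compares 20, 18 and picks Uptown; South Co. would get 10.
Maximizing over 3, 17, 1, 10, South Co. chooses Loc2. Subgame-perfect outcome: (Uptown, Loc2) with payoffs (17, 17).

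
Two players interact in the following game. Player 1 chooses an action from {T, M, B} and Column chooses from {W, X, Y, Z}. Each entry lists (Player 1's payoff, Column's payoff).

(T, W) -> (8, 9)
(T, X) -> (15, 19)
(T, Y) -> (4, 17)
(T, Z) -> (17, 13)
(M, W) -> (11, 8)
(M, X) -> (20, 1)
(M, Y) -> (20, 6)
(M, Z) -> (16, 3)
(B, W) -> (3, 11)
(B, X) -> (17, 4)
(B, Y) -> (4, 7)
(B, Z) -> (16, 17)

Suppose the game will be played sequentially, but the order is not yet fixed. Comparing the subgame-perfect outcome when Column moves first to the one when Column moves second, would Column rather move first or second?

If Player 1 leads: Column's best replies are T→X, M→W, B→Z; Player 1's induced payoffs 15, 11, 16; outcome (B, Z), payoffs (16, 17).
If Column leads: Player 1's best replies are W→M, X→M, Y→M, Z→T; Column's induced payoffs 8, 1, 6, 13; outcome (T, Z), payoffs (17, 13).
Column gets 13 moving first and 17 moving second, so Column prefers to move second.

second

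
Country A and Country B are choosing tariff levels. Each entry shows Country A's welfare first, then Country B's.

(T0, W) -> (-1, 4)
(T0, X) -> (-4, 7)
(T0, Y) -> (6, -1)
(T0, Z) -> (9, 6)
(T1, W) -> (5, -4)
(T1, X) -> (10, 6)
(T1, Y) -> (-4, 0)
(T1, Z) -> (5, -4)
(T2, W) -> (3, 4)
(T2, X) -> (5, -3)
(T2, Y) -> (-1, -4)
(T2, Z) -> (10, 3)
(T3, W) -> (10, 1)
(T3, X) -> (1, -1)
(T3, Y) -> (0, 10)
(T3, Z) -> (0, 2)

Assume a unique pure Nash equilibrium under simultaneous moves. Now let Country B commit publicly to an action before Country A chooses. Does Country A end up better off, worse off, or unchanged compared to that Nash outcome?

Backward induction with Country B moving first.
- W → Country A plays T3 (best of -1, 5, 3, 10); Country B gets 1.
- X → Country A plays T1 (best of -4, 10, 5, 1); Country B gets 6.
- Y → Country A plays T0 (best of 6, -4, -1, 0); Country B gets -1.
- Z → Country A plays T2 (best of 9, 5, 10, 0); Country B gets 3.
Country B's induced payoffs are 1, 6, -1, 3, so Country B commits to X. Subgame-perfect outcome: (T1, X) with payoffs (10, 6).
For the simultaneous game, intersect best replies.
Country A's best replies: W→T3; X→T1; Y→T0; Z→T2.
Country B's best replies: T0→X; T1→X; T2→W; T3→Y.
Only (T1, X) has each player best-responding; Nash payoffs (10, 6).
Country A earns 10 sequentially versus 10 at the Nash outcome: unchanged.

unchanged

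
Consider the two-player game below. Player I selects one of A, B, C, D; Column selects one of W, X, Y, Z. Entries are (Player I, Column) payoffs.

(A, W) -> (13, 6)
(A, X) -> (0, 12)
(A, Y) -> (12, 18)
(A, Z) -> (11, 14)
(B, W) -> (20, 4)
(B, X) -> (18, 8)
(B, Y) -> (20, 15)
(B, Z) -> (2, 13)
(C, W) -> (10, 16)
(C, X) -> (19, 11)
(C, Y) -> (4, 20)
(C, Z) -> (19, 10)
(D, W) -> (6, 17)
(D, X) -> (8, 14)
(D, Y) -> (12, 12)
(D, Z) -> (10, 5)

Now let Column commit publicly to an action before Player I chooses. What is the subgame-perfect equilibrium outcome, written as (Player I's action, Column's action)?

(B, Y)

Work backward from Player I's decision.
- W → Player I plays B (best of 13, 20, 10, 6); Column gets 4.
- X → Player I plays C (best of 0, 18, 19, 8); Column gets 11.
- Y → Player I plays B (best of 12, 20, 4, 12); Column gets 15.
- Z → Player I plays C (best of 11, 2, 19, 10); Column gets 10.
Column's induced payoffs are 4, 11, 15, 10, so Column commits to Y. Subgame-perfect outcome: (B, Y) with payoffs (20, 15).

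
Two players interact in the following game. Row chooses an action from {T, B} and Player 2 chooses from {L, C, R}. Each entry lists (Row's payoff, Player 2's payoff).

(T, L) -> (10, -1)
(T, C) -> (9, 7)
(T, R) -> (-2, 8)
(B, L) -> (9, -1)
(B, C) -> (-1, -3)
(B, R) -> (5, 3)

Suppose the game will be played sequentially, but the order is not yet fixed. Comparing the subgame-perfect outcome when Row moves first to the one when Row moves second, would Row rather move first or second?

second

If Row leads: Player 2's best replies are T→R, B→R; Row's induced payoffs -2, 5; outcome (B, R), payoffs (5, 3).
If Player 2 leads: Row's best replies are L→T, C→T, R→B; Player 2's induced payoffs -1, 7, 3; outcome (T, C), payoffs (9, 7).
Row gets 5 moving first and 9 moving second, so Row prefers to move second.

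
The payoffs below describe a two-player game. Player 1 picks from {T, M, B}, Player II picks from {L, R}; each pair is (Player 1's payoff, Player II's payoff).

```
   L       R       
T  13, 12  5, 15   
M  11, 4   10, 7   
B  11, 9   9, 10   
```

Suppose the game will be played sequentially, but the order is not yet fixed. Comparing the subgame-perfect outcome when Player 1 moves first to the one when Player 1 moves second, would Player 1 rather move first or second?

If Player 1 leads: Player II's best replies are T→R, M→R, B→R; Player 1's induced payoffs 5, 10, 9; outcome (M, R), payoffs (10, 7).
If Player II leads: Player 1's best replies are L→T, R→M; Player II's induced payoffs 12, 7; outcome (T, L), payoffs (13, 12).
Player 1 gets 10 moving first and 13 moving second, so Player 1 prefers to move second.

second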